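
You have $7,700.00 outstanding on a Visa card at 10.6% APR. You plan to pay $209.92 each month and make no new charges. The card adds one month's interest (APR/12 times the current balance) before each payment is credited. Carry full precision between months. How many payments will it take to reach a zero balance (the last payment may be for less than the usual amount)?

45 months

Monthly rate r = 10.6%/12 = 0.883333% = 0.00883333.
Recurrence: B ← B·(1+r) − $209.92.
Month 1: interest $68.02; balance after payment $7,558.10.
Month 2: interest $66.76; balance after payment $7,414.94.
Closed form: n = −ln(1 − rB₀/P)/ln(1+r) = −ln(0.67599)/ln(1.00883) ≈ 44.525, so the balance reaches zero during payment 45.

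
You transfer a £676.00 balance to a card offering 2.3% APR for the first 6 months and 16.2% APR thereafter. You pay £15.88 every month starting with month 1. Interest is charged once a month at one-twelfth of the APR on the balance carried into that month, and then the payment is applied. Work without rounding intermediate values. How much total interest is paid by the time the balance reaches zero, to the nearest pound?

Promo months 1–6 at r₀ = 2.3%/12 = 0.00191667; months 7+ at r₁ = 16.2%/12 = 0.0135.
After month 6: iterate B ← B·(1+r₀) − £15.88 for 6 months → £588.07.
Then at r₁ with £15.88/mo: n₂ = −ln(1 − r₁·B/P)/ln(1+r₁) ≈ 51.68 → 52 more payments.
Total paid = 57·£15.88 + £10.83 = £915.99; interest = £915.99 − £676.00 = £239.99.

£240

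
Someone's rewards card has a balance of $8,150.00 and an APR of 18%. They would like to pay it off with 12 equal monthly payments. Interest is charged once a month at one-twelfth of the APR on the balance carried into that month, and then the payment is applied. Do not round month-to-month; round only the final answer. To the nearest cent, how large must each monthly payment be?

$747.19

Monthly rate r = 18%/12 = 1.5% = 0.015.
Level-payment amortization: P = B₀·r / (1 − (1+r)^(−n)) = 8150.00·0.015 / (1 − 1.015^(−12)).
Denominator 1 − (1+r)^(−12) = 0.163612578.
P = 122.25 / 0.163612578 ≈ 747.19.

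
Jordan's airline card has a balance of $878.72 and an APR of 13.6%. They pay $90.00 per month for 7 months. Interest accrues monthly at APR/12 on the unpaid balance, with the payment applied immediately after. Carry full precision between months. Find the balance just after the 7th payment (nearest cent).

$299.02

Monthly rate r = 13.6%/12 = 1.13333% = 0.0113333.
Each month: B ← B·(1+r) − $90.00.
Month 1: interest $9.96; balance after payment $798.68.
Month 2: interest $9.05; balance after payment $717.73.
Month 3: interest $8.13; balance after payment $635.86.
Month 4: interest $7.21; balance after payment $553.07.
Month 5: interest $6.27; balance after payment $469.34.
Month 6: interest $5.32; balance after payment $384.66.
Month 7: interest $4.36; balance after payment $299.02.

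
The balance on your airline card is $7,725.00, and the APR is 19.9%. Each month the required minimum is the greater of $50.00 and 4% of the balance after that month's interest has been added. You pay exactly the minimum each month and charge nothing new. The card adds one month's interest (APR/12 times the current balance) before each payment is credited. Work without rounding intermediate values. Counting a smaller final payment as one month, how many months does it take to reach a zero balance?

108 months

Monthly rate r = 19.9%/12 = 1.65833% = 0.0165833.
While 4% of the post-interest balance exceeds $50.00, each month B ← (B·(1+r))·(1 − 0.04), i.e. B shrinks by the factor (1+r)·0.96 = 0.97592.
This holds for months 1–76. Entering month 77 the balance is $1,211.66; 4% of the post-interest balance is now below $50.00, so the flat $50.00 minimum applies from here.
From month 77 a fixed $50.00 at rate r clears $1,211.66 in 32 more payments. Total: 76 + 32 = 108 months.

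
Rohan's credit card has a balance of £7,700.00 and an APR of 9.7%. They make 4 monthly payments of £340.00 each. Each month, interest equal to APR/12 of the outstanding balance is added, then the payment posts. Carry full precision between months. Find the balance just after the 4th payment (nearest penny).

£6,575.42

Monthly rate r = 9.7%/12 = 0.808333% = 0.00808333.
Each month: B ← B·(1+r) − £340.00.
Month 1: interest £62.24; balance after payment £7,422.24.
Month 2: interest £60.00; balance after payment £7,142.24.
Month 3: interest £57.73; balance after payment £6,859.97.
Month 4: interest £55.45; balance after payment £6,575.42.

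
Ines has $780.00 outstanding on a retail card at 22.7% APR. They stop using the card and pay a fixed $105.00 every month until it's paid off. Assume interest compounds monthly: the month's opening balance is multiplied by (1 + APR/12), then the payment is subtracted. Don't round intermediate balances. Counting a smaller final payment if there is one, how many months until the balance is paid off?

Monthly rate r = 22.7%/12 = 1.89167% = 0.0189167.
Recurrence: B ← B·(1+r) − $105.00.
Month 1: interest $14.75; balance after payment $689.75.
Month 2: interest $13.05; balance after payment $597.80.
Closed form: n = −ln(1 − rB₀/P)/ln(1+r) = −ln(0.85948)/ln(1.01892) ≈ 8.081, so the balance reaches zero during payment 9.

9 months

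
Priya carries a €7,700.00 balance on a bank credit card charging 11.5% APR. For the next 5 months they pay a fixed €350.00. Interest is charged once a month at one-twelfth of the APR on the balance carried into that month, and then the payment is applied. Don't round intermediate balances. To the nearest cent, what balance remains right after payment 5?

Monthly rate r = 11.5%/12 = 0.958333% = 0.00958333.
Each month: B ← B·(1+r) − €350.00.
Month 1: interest €73.79; balance after payment €7,423.79.
Month 2: interest €71.14; balance after payment €7,144.94.
Month 3: interest €68.47; balance after payment €6,863.41.
Month 4: interest €65.77; balance after payment €6,579.18.
Month 5: interest €63.05; balance after payment €6,292.23.

€6,292.23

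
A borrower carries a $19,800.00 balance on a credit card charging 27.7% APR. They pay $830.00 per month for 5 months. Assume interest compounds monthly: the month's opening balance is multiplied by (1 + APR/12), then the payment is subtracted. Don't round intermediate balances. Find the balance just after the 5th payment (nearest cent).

$17,847.15

Monthly rate r = 27.7%/12 = 2.30833% = 0.0230833.
Each month: B ← B·(1+r) − $830.00.
Month 1: interest $457.05; balance after payment $19,427.05.
Month 2: interest $448.44; balance after payment $19,045.49.
Month 3: interest $439.63; balance after payment $18,655.12.
Month 4: interest $430.62; balance after payment $18,255.75.
Month 5: interest $421.40; balance after payment $17,847.15.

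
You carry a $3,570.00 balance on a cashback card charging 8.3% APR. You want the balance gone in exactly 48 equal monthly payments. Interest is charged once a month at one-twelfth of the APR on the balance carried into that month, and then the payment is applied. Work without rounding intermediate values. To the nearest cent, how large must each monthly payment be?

$87.66

Monthly rate r = 8.3%/12 = 0.691667% = 0.00691667.
Level-payment amortization: P = B₀·r / (1 − (1+r)^(−n)) = 3570.00·0.00691667 / (1 − 1.00692^(−48)).
Denominator 1 − (1+r)^(−48) = 0.281692192.
P = 24.6925 / 0.281692192 ≈ 87.66.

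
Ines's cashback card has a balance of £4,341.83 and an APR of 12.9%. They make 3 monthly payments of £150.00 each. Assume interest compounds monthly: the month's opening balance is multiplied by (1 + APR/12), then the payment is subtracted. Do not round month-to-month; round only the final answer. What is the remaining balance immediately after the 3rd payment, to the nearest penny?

Monthly rate r = 12.9%/12 = 1.075% = 0.01075.
Each month: B ← B·(1+r) − £150.00.
Month 1: interest £46.67; balance after payment £4,238.50.
Month 2: interest £45.56; balance after payment £4,134.07.
Month 3: interest £44.44; balance after payment £4,028.51.

£4,028.51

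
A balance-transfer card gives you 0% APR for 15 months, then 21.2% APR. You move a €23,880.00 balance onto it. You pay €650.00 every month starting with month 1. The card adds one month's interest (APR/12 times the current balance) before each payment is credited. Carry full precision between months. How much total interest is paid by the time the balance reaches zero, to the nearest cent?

€3,857.29

Promo months 1–15 at r₀ = 0%/12 = 0; months 16+ at r₁ = 21.2%/12 = 0.0176667.
After month 15 (no interest yet): B = €23,880.00 − 15·€650.00 = €14,130.00.
Then at r₁ with €650.00/mo: n₂ = −ln(1 − r₁·B/P)/ln(1+r₁) ≈ 27.67 → 28 more payments.
Total paid = 42·€650.00 + €437.29 = €27,737.29; interest = €27,737.29 − €23,880.00 = €3,857.29.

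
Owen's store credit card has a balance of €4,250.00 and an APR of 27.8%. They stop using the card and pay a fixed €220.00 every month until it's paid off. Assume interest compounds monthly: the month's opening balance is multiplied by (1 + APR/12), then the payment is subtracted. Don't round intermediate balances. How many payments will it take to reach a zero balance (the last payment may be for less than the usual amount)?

26 payments

Monthly rate r = 27.8%/12 = 2.31667% = 0.0231667.
Recurrence: B ← B·(1+r) − €220.00.
Month 1: interest €98.46; balance after payment €4,128.46.
Month 2: interest €95.64; balance after payment €4,004.10.
Closed form: n = −ln(1 − rB₀/P)/ln(1+r) = −ln(0.55246)/ln(1.02317) ≈ 25.909, so the balance reaches zero during payment 26.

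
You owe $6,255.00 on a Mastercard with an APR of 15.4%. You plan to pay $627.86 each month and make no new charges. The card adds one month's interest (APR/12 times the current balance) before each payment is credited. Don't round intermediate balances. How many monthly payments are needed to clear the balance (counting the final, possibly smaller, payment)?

11 months

Monthly rate r = 15.4%/12 = 1.28333% = 0.0128333.
Recurrence: B ← B·(1+r) − $627.86.
Month 1: interest $80.27; balance after payment $5,707.41.
Month 2: interest $73.25; balance after payment $5,152.80.
Closed form: n = −ln(1 − rB₀/P)/ln(1+r) = −ln(0.87215)/ln(1.01283) ≈ 10.728, so the balance reaches zero during payment 11.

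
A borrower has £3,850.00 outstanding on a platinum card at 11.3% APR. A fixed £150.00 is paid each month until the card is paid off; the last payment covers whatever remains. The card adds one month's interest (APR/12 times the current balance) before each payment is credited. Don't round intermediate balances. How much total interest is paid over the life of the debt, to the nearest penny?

Monthly rate r = 11.3%/12 = 0.941667% = 0.00941667.
Payoff takes n = ⌈−ln(1 − rB₀/P)/ln(1+r)⌉ = ⌈29.519⌉ = 30 payments; the last is £78.01.
Total paid = 29·£150.00 + £78.01 = £4,428.01.
Total interest = total paid − principal = £4,428.01 − £3,850.00 = £578.01.

£578.01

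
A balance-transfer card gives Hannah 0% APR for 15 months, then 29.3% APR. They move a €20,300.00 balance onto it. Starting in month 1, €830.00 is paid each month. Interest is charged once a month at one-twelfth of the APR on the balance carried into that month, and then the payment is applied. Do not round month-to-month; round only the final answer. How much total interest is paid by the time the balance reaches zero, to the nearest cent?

€1,185.19

Promo months 1–15 at r₀ = 0%/12 = 0; months 16+ at r₁ = 29.3%/12 = 0.0244167.
After month 15 (no interest yet): B = €20,300.00 − 15·€830.00 = €7,850.00.
Then at r₁ with €830.00/mo: n₂ = −ln(1 − r₁·B/P)/ln(1+r₁) ≈ 10.88 → 11 more payments.
Total paid = 25·€830.00 + €735.19 = €21,485.19; interest = €21,485.19 − €20,300.00 = €1,185.19.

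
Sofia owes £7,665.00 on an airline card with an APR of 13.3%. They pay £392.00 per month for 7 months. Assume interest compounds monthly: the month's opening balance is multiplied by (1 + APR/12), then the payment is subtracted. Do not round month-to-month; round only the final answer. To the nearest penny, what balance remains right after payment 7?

Monthly rate r = 13.3%/12 = 1.10833% = 0.0110833.
Each month: B ← B·(1+r) − £392.00.
Month 1: interest £84.95; balance after payment £7,357.95.
Month 2: interest £81.55; balance after payment £7,047.50.
Month 3: interest £78.11; balance after payment £6,733.61.
Month 4: interest £74.63; balance after payment £6,416.25.
Month 5: interest £71.11; balance after payment £6,095.36.
Month 6: interest £67.56; balance after payment £5,770.92.
Month 7: interest £63.96; balance after payment £5,442.88.

£5,442.88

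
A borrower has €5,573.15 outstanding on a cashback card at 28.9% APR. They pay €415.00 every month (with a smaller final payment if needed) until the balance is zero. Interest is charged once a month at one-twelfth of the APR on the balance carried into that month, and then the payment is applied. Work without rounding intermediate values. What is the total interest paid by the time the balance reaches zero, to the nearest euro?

€1,241

Monthly rate r = 28.9%/12 = 2.40833% = 0.0240833.
Payoff takes n = ⌈−ln(1 − rB₀/P)/ln(1+r)⌉ = ⌈16.418⌉ = 17 payments; the last is €174.55.
Total paid = 16·€415.00 + €174.55 = €6,814.55.
Total interest = total paid − principal = €6,814.55 − €5,573.15 = €1,241.40.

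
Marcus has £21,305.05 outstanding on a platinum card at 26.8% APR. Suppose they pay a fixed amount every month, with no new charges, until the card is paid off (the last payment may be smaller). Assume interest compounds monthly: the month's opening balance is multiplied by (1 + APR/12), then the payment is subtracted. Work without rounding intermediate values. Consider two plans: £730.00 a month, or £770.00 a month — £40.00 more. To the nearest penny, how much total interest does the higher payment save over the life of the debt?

£1,323.93

Monthly rate r = 26.8%/12 = 2.23333% = 0.0223333.
At £730.00/mo: n = ⌈−ln(1 − rB₀/P)/ln(1+r)⌉ = 48 payments (last £558.56); total interest = total paid − £21,305.05 = £13,563.51.
At £770.00/mo: 44 payments (last £434.63); total interest £12,239.58.
Interest saved = £13,563.51 − £12,239.58 = £1,323.93.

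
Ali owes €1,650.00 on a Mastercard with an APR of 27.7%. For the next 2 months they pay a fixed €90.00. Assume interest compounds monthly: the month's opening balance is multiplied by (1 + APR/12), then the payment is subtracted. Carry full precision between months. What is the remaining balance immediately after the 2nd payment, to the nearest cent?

Monthly rate r = 27.7%/12 = 2.30833% = 0.0230833.
Each month: B ← B·(1+r) − €90.00.
Month 1: interest €38.09; balance after payment €1,598.09.
Month 2: interest €36.89; balance after payment €1,544.98.

€1,544.98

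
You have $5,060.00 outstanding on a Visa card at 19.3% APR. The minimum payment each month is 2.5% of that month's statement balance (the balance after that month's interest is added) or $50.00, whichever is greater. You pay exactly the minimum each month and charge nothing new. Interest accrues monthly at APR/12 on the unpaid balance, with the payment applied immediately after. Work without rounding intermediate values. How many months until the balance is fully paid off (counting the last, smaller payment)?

Monthly rate r = 19.3%/12 = 1.60833% = 0.0160833.
While 2.5% of the post-interest balance exceeds $50.00, each month B ← (B·(1+r))·(1 − 0.025), i.e. B shrinks by the factor (1+r)·0.975 = 0.99068.
This holds for months 1–101. Entering month 102 the balance is $1,965.53; 2.5% of the post-interest balance is now below $50.00, so the flat $50.00 minimum applies from here.
From month 102 a fixed $50.00 at rate r clears $1,965.53 in 63 more payments. Total: 101 + 63 = 164 months.

164 months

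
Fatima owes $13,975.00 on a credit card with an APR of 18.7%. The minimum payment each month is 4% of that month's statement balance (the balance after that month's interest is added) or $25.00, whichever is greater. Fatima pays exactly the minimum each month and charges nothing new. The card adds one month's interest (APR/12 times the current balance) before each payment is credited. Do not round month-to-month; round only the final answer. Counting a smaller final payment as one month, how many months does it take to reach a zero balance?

Monthly rate r = 18.7%/12 = 1.55833% = 0.0155833.
While 4% of the post-interest balance exceeds $25.00, each month B ← (B·(1+r))·(1 − 0.04), i.e. B shrinks by the factor (1+r)·0.96 = 0.97496.
This holds for months 1–124. Entering month 125 the balance is $602.16; 4% of the post-interest balance is now below $25.00, so the flat $25.00 minimum applies from here.
From month 125 a fixed $25.00 at rate r clears $602.16 in 31 more payments. Total: 124 + 31 = 155 months.

155 months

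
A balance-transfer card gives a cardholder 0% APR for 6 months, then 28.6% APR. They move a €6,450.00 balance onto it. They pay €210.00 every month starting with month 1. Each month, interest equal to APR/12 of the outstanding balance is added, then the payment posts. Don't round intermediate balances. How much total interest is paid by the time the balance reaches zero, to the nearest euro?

Promo months 1–6 at r₀ = 0%/12 = 0; months 7+ at r₁ = 28.6%/12 = 0.0238333.
After month 6 (no interest yet): B = €6,450.00 − 6·€210.00 = €5,190.00.
Then at r₁ with €210.00/mo: n₂ = −ln(1 − r₁·B/P)/ln(1+r₁) ≈ 37.75 → 38 more payments.
Total paid = 43·€210.00 + €158.55 = €9,188.55; interest = €9,188.55 − €6,450.00 = €2,738.55.

€2,739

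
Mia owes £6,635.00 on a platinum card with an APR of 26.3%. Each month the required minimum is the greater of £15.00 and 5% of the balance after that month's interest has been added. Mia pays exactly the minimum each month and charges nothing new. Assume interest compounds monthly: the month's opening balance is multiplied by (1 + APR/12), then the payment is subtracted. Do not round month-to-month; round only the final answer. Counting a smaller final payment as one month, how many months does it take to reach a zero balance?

132 months

Monthly rate r = 26.3%/12 = 2.19167% = 0.0219167.
While 5% of the post-interest balance exceeds £15.00, each month B ← (B·(1+r))·(1 − 0.05), i.e. B shrinks by the factor (1+r)·0.95 = 0.97082.
This holds for months 1–106. Entering month 107 the balance is £287.46; 5% of the post-interest balance is now below £15.00, so the flat £15.00 minimum applies from here.
From month 107 a fixed £15.00 at rate r clears £287.46 in 26 more payments. Total: 106 + 26 = 132 months.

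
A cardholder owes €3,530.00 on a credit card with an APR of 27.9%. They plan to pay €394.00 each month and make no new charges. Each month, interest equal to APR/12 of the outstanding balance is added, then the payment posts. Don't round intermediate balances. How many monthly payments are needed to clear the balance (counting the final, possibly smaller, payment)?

11 payments

Monthly rate r = 27.9%/12 = 2.325% = 0.02325.
Recurrence: B ← B·(1+r) − €394.00.
Month 1: interest €82.07; balance after payment €3,218.07.
Month 2: interest €74.82; balance after payment €2,898.89.
Closed form: n = −ln(1 − rB₀/P)/ln(1+r) = −ln(0.79169)/ln(1.02325) ≈ 10.163, so the balance reaches zero during payment 11.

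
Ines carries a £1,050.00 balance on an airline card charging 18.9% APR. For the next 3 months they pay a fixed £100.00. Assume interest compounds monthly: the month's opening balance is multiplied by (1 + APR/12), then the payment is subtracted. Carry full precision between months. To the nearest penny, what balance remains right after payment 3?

£795.65

Monthly rate r = 18.9%/12 = 1.575% = 0.01575.
Each month: B ← B·(1+r) − £100.00.
Month 1: interest £16.54; balance after payment £966.54.
Month 2: interest £15.22; balance after payment £881.76.
Month 3: interest £13.89; balance after payment £795.65.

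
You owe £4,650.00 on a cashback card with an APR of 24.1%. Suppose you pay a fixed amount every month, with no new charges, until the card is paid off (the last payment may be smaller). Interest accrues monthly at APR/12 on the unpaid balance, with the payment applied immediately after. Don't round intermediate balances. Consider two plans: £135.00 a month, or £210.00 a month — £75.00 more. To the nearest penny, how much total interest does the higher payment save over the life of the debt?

£1,777.24

Monthly rate r = 24.1%/12 = 2.00833% = 0.0200833.
At £135.00/mo: n = ⌈−ln(1 − rB₀/P)/ln(1+r)⌉ = 60 payments (last £25.32); total interest = total paid − £4,650.00 = £3,340.32.
At £210.00/mo: 30 payments (last £123.08); total interest £1,563.08.
Interest saved = £3,340.32 − £1,563.08 = £1,777.24.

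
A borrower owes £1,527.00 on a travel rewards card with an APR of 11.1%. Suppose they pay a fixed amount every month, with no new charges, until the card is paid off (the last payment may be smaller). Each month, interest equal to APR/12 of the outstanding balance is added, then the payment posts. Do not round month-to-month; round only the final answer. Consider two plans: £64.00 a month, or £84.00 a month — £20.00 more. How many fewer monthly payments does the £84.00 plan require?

8 fewer payments

Monthly rate r = 11.1%/12 = 0.925% = 0.00925.
At £64.00/mo: n = ⌈−ln(1 − rB₀/P)/ln(1+r)⌉ = 28 payments (last £5.28); total interest = total paid − £1,527.00 = £206.28.
At £84.00/mo: 20 payments (last £83.60); total interest £152.60.
Payments saved = 28 − 20 = 8.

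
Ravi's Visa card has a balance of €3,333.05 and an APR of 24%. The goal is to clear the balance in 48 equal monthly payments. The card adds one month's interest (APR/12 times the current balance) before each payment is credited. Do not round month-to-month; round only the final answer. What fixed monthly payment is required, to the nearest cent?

€108.66

Monthly rate r = 24%/12 = 2% = 0.02.
Level-payment amortization: P = B₀·r / (1 − (1+r)^(−n)) = 3333.05·0.02 / (1 − 1.02^(−48)).
Denominator 1 − (1+r)^(−48) = 0.613462391.
P = 66.661 / 0.613462391 ≈ 108.66.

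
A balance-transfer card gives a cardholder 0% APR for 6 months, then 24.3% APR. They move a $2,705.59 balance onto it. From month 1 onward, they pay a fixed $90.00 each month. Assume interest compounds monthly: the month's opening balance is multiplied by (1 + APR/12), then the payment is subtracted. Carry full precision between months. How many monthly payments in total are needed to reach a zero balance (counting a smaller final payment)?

Promo months 1–6 at r₀ = 0%/12 = 0; months 7+ at r₁ = 24.3%/12 = 0.02025.
After month 6 (no interest yet): B = $2,705.59 − 6·$90.00 = $2,165.59.
Then at r₁ with $90.00/mo: n₂ = −ln(1 − r₁·B/P)/ln(1+r₁) ≈ 33.32 → 34 more payments.

40 months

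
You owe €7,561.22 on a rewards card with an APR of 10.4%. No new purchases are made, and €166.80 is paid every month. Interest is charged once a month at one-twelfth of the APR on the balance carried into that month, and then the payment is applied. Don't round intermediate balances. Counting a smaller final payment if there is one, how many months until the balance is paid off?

Monthly rate r = 10.4%/12 = 0.866667% = 0.00866667.
Recurrence: B ← B·(1+r) − €166.80.
Month 1: interest €65.53; balance after payment €7,459.95.
Month 2: interest €64.65; balance after payment €7,357.80.
Closed form: n = −ln(1 − rB₀/P)/ln(1+r) = −ln(0.60713)/ln(1.00867) ≈ 57.827, so the balance reaches zero during payment 58.

58 payments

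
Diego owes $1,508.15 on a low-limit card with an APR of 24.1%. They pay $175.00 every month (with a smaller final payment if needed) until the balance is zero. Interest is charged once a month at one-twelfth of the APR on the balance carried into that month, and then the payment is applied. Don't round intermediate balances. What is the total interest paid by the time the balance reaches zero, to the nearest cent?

$164.85

Monthly rate r = 24.1%/12 = 2.00833% = 0.0200833.
Payoff takes n = ⌈−ln(1 − rB₀/P)/ln(1+r)⌉ = ⌈9.558⌉ = 10 payments; the last is $98.00.
Total paid = 9·$175.00 + $98.00 = $1,673.00.
Total interest = total paid − principal = $1,673.00 − $1,508.15 = $164.85.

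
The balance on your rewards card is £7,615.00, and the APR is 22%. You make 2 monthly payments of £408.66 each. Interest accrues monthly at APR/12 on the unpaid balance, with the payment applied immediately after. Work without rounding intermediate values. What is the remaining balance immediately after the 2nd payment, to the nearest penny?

Monthly rate r = 22%/12 = 1.83333% = 0.0183333.
Each month: B ← B·(1+r) − £408.66.
Month 1: interest £139.61; balance after payment £7,345.95.
Month 2: interest £134.68; balance after payment £7,071.96.

£7,071.96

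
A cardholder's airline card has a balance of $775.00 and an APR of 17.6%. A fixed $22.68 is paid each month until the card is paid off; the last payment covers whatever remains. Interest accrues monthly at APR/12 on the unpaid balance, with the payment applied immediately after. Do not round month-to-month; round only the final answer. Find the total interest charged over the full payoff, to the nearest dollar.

Monthly rate r = 17.6%/12 = 1.46667% = 0.0146667.
Payoff takes n = ⌈−ln(1 − rB₀/P)/ln(1+r)⌉ = ⌈47.767⌉ = 48 payments; the last is $17.44.
Total paid = 47·$22.68 + $17.44 = $1,083.40.
Total interest = total paid − principal = $1,083.40 − $775.00 = $308.40.

$308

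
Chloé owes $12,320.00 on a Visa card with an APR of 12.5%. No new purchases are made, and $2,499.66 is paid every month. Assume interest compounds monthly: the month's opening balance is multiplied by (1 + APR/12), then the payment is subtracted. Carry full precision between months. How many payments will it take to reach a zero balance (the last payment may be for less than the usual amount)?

6 months

Monthly rate r = 12.5%/12 = 1.04167% = 0.0104167.
Recurrence: B ← B·(1+r) − $2,499.66.
Month 1: interest $128.33; balance after payment $9,948.67.
Month 2: interest $103.63; balance after payment $7,552.65.
Month 3: interest $78.67; balance after payment $5,131.66.
Month 4: interest $53.45; balance after payment $2,685.45.
Month 5: interest $27.97; balance after payment $213.77.
Month 6: interest $2.23; balance after payment $0.00.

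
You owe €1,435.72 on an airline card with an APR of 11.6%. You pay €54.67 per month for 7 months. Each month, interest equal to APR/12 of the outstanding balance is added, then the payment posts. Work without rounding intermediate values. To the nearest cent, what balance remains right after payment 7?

€1,141.77

Monthly rate r = 11.6%/12 = 0.966667% = 0.00966667.
Each month: B ← B·(1+r) − €54.67.
Month 1: interest €13.88; balance after payment €1,394.93.
Month 2: interest €13.48; balance after payment €1,353.74.
Month 3: interest €13.09; balance after payment €1,312.16.
Month 4: interest €12.68; balance after payment €1,270.17.
Month 5: interest €12.28; balance after payment €1,227.78.
Month 6: interest €11.87; balance after payment €1,184.98.
Month 7: interest €11.45; balance after payment €1,141.77.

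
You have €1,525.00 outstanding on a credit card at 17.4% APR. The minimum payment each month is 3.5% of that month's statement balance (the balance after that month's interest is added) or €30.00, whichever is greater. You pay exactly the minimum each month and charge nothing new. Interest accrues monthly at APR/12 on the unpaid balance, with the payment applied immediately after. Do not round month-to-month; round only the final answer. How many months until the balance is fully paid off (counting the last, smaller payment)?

65 months

Monthly rate r = 17.4%/12 = 1.45% = 0.0145.
While 3.5% of the post-interest balance exceeds €30.00, each month B ← (B·(1+r))·(1 − 0.035), i.e. B shrinks by the factor (1+r)·0.965 = 0.97899.
This holds for months 1–28. Entering month 29 the balance is €841.57; 3.5% of the post-interest balance is now below €30.00, so the flat €30.00 minimum applies from here.
From month 29 a fixed €30.00 at rate r clears €841.57 in 37 more payments. Total: 28 + 37 = 65 months.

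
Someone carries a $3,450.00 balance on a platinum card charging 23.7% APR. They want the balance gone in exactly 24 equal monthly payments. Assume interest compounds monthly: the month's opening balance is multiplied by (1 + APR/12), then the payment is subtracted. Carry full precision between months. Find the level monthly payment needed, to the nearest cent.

$181.89

Monthly rate r = 23.7%/12 = 1.975% = 0.01975.
Level-payment amortization: P = B₀·r / (1 − (1+r)^(−n)) = 3450.00·0.01975 / (1 − 1.01975^(−24)).
Denominator 1 − (1+r)^(−24) = 0.374610098.
P = 68.1375 / 0.374610098 ≈ 181.89.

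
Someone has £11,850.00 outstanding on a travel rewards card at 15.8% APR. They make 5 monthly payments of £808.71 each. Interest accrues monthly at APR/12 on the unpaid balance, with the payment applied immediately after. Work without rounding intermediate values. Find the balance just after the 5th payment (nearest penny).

£8,499.50

Monthly rate r = 15.8%/12 = 1.31667% = 0.0131667.
Each month: B ← B·(1+r) − £808.71.
Month 1: interest £156.03; balance after payment £11,197.31.
Month 2: interest £147.43; balance after payment £10,536.04.
Month 3: interest £138.72; balance after payment £9,866.05.
Month 4: interest £129.90; balance after payment £9,187.24.
Month 5: interest £120.97; balance after payment £8,499.50.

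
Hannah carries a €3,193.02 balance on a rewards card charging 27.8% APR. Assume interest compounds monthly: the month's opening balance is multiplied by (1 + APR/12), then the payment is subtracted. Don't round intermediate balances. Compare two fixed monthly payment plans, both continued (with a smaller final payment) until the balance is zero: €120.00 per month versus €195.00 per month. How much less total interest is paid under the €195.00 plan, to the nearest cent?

Monthly rate r = 27.8%/12 = 2.31667% = 0.0231667.
At €120.00/mo: n = ⌈−ln(1 − rB₀/P)/ln(1+r)⌉ = 42 payments (last €100.97); total interest = total paid − €3,193.02 = €1,827.95.
At €195.00/mo: 21 payments (last €161.47); total interest €868.45.
Interest saved = €1,827.95 − €868.45 = €959.50.

€959.50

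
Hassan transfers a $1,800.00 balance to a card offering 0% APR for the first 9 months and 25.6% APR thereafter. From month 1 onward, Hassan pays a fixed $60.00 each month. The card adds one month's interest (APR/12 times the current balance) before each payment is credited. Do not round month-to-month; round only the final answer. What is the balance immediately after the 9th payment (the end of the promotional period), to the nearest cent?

$1,260.00

Promo months 1–9 at r₀ = 0%/12 = 0; months 10+ at r₁ = 25.6%/12 = 0.0213333.
After month 9 (no interest yet): B = $1,800.00 − 9·$60.00 = $1,260.00.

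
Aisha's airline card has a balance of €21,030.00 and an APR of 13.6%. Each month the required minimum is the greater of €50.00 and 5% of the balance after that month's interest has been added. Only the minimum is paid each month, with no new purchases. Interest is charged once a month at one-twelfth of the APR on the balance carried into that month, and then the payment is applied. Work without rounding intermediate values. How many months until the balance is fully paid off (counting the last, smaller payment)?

Monthly rate r = 13.6%/12 = 1.13333% = 0.0113333.
While 5% of the post-interest balance exceeds €50.00, each month B ← (B·(1+r))·(1 − 0.05), i.e. B shrinks by the factor (1+r)·0.95 = 0.96077.
This holds for months 1–77. Entering month 78 the balance is €964.76; 5% of the post-interest balance is now below €50.00, so the flat €50.00 minimum applies from here.
From month 78 a fixed €50.00 at rate r clears €964.76 in 22 more payments. Total: 77 + 22 = 99 months.

99 months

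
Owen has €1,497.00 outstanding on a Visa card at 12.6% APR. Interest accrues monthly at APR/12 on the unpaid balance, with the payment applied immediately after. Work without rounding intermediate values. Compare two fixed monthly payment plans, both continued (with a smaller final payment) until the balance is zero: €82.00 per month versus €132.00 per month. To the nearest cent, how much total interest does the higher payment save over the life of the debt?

Monthly rate r = 12.6%/12 = 1.05% = 0.0105.
At €82.00/mo: n = ⌈−ln(1 − rB₀/P)/ln(1+r)⌉ = 21 payments (last €30.74); total interest = total paid − €1,497.00 = €173.74.
At €132.00/mo: 13 payments (last €18.34); total interest €105.34.
Interest saved = €173.74 − €105.34 = €68.40.

€68.40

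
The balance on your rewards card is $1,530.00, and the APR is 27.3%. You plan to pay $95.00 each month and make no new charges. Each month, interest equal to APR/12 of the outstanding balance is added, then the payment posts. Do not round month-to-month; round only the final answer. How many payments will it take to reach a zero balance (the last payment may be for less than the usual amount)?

21 months

Monthly rate r = 27.3%/12 = 2.275% = 0.02275.
Recurrence: B ← B·(1+r) − $95.00.
Month 1: interest $34.81; balance after payment $1,469.81.
Month 2: interest $33.44; balance after payment $1,408.25.
Closed form: n = −ln(1 − rB₀/P)/ln(1+r) = −ln(0.63361)/ln(1.02275) ≈ 20.286, so the balance reaches zero during payment 21.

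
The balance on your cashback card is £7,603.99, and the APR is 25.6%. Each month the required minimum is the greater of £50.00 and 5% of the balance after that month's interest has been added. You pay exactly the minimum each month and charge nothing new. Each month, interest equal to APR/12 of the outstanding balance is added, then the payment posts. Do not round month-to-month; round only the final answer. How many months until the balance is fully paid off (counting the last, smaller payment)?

94 months

Monthly rate r = 25.6%/12 = 2.13333% = 0.0213333.
While 5% of the post-interest balance exceeds £50.00, each month B ← (B·(1+r))·(1 − 0.05), i.e. B shrinks by the factor (1+r)·0.95 = 0.97027.
This holds for months 1–68. Entering month 69 the balance is £976.42; 5% of the post-interest balance is now below £50.00, so the flat £50.00 minimum applies from here.
From month 69 a fixed £50.00 at rate r clears £976.42 in 26 more payments. Total: 68 + 26 = 94 months.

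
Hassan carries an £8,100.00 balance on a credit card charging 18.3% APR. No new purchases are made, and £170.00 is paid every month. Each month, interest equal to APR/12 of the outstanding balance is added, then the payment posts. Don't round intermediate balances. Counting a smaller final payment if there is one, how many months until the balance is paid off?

Monthly rate r = 18.3%/12 = 1.525% = 0.01525.
Recurrence: B ← B·(1+r) − £170.00.
Month 1: interest £123.53; balance after payment £8,053.52.
Month 2: interest £122.82; balance after payment £8,006.34.
Closed form: n = −ln(1 − rB₀/P)/ln(1+r) = −ln(0.27338)/ln(1.01525) ≈ 85.688, so the balance reaches zero during payment 86.

86 months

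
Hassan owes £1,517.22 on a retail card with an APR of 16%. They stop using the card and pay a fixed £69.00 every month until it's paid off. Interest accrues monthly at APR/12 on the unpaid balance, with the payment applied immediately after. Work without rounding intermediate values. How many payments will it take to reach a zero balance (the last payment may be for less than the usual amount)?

Monthly rate r = 16%/12 = 1.33333% = 0.0133333.
Recurrence: B ← B·(1+r) − £69.00.
Month 1: interest £20.23; balance after payment £1,468.45.
Month 2: interest £19.58; balance after payment £1,419.03.
Closed form: n = −ln(1 − rB₀/P)/ln(1+r) = −ln(0.70682)/ln(1.01333) ≈ 26.197, so the balance reaches zero during payment 27.

27 payments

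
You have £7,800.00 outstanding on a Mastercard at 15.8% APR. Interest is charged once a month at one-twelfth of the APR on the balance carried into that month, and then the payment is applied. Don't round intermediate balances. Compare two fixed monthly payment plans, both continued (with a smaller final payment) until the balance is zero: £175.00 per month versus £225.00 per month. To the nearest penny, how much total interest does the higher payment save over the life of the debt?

Monthly rate r = 15.8%/12 = 1.31667% = 0.0131667.
At £175.00/mo: n = ⌈−ln(1 − rB₀/P)/ln(1+r)⌉ = 68 payments (last £101.32); total interest = total paid − £7,800.00 = £4,026.32.
At £225.00/mo: 47 payments (last £136.40); total interest £2,686.40.
Interest saved = £4,026.32 − £2,686.40 = £1,339.92.

£1,339.92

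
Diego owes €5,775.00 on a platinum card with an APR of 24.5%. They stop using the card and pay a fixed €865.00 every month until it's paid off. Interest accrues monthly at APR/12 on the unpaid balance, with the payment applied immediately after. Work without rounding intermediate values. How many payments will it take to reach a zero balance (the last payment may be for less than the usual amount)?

Monthly rate r = 24.5%/12 = 2.04167% = 0.0204167.
Recurrence: B ← B·(1+r) − €865.00.
Month 1: interest €117.91; balance after payment €5,027.91.
Month 2: interest €102.65; balance after payment €4,265.56.
Closed form: n = −ln(1 − rB₀/P)/ln(1+r) = −ln(0.86369)/ln(1.02042) ≈ 7.250, so the balance reaches zero during payment 8.

8 months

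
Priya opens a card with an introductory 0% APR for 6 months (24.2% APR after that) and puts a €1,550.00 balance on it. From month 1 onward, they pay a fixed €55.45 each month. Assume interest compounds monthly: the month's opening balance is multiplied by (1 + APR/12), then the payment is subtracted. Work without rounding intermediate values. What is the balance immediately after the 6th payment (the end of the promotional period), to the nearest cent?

€1,217.30

Promo months 1–6 at r₀ = 0%/12 = 0; months 7+ at r₁ = 24.2%/12 = 0.0201667.
After month 6 (no interest yet): B = €1,550.00 − 6·€55.45 = €1,217.30.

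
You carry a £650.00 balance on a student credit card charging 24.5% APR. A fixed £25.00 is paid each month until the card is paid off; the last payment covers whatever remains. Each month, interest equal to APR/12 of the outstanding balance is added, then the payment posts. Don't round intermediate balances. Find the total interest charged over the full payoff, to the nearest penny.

£286.18

Monthly rate r = 24.5%/12 = 2.04167% = 0.0204167.
Payoff takes n = ⌈−ln(1 − rB₀/P)/ln(1+r)⌉ = ⌈37.445⌉ = 38 payments; the last is £11.18.
Total paid = 37·£25.00 + £11.18 = £936.18.
Total interest = total paid − principal = £936.18 − £650.00 = £286.18.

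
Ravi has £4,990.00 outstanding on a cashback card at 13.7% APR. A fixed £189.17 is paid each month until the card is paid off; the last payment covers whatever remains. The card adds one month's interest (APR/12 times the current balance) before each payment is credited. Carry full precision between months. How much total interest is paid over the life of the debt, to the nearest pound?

£981

Monthly rate r = 13.7%/12 = 1.14167% = 0.0114167.
Payoff takes n = ⌈−ln(1 − rB₀/P)/ln(1+r)⌉ = ⌈31.565⌉ = 32 payments; the last is £107.12.
Total paid = 31·£189.17 + £107.12 = £5,971.39.
Total interest = total paid − principal = £5,971.39 − £4,990.00 = £981.39.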